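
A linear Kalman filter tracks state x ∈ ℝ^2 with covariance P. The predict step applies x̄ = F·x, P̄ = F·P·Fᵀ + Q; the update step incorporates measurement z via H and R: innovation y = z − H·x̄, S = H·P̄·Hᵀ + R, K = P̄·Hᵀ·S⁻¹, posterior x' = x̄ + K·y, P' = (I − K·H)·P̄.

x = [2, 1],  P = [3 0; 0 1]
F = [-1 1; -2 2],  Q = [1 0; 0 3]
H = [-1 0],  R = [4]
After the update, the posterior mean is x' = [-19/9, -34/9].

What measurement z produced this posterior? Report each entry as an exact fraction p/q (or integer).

z = [3]

x̄ = F·x = [-1, -2]
P̄ = F·P·Fᵀ + Q = [5 8; 8 19]
S = H·P̄·Hᵀ + R = [9]
K = P̄·Hᵀ·S⁻¹ = [-5/9; -8/9]
x' − x̄ = [-10/9, -16/9] = K·y
y = (KᵀK)⁻¹·Kᵀ·(x' − x̄) = [2]
z = y + H·x̄ = [2] + [1] = [3]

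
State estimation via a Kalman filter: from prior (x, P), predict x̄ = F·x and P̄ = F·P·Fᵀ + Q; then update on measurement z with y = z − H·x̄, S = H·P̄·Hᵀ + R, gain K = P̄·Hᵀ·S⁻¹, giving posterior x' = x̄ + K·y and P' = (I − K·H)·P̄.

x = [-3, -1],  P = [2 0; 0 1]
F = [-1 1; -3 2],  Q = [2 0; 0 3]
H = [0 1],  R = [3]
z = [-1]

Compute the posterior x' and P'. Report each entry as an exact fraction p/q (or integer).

x̄ = F·x = [2, 7]
P̄ = F·P·Fᵀ + Q = [5 8; 8 25]
y = z − H·x̄ = [-8]
S = H·P̄·Hᵀ + R = [28]
K = P̄·Hᵀ·S⁻¹ = [2/7; 25/28]
x' = x̄ + K·y = [-2/7, -1/7]
P' = (I − K·H)·P̄ = [19/7 6/7; 6/7 75/28]

x' = [-2/7, -1/7]
P' = [19/7 6/7; 6/7 75/28]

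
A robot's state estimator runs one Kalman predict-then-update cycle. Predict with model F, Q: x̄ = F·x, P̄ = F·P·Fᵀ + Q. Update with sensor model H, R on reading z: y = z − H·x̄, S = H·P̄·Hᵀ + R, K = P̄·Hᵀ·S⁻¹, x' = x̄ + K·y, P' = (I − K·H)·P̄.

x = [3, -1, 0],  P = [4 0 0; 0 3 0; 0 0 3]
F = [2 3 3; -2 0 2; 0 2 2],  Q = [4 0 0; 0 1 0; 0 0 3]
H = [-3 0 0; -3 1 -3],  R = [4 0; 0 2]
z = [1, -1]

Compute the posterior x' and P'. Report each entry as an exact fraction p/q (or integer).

x̄ = F·x = [3, -6, -2]
P̄ = F·P·Fᵀ + Q = [74 2 36; 2 29 12; 36 12 27]
y = z − H·x̄ = [10, 8]
S = H·P̄·Hᵀ + R = [670 984; 984 1504]
K = P̄·Hᵀ·S⁻¹ = [-87/308 -41/1232; 471/4928 -1403/19712; 1467/4928 -6159/19712]
x' = x̄ + K·y = [-1/11, -247/44, -67/44]
P' = (I − K·H)·P̄ = [29/77 -157/1232 -489/1232; -157/1232 564713/19712 191685/19712; -489/1232 191685/19712 75825/19712]

x' = [-1/11, -247/44, -67/44]
P' = [29/77 -157/1232 -489/1232; -157/1232 564713/19712 191685/19712; -489/1232 191685/19712 75825/19712]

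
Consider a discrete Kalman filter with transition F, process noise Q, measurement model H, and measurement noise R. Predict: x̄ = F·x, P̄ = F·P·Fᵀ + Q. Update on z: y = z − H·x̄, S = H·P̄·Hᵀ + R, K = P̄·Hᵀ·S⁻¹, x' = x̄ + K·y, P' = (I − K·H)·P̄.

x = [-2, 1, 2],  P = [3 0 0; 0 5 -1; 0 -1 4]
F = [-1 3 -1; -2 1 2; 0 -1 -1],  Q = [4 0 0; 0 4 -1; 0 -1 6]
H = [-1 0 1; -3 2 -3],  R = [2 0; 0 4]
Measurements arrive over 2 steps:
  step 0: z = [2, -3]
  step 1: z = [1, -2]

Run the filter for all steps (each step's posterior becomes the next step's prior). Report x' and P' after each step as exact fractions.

step 0: x̄ = F·x = [3, 9, -3]
step 0: P̄ = F·P·Fᵀ + Q = [62 8 -9; 8 33 -11; -9 -11 13]
step 0: y = z − H·x̄ = [8, -21]
step 0: S = H·P̄·Hᵀ + R = [95 109; 109 685]
step 0: K = P̄·Hᵀ·S⁻¹ = [-16524/26597 -2923/26597; -10595/26597 4598/26597; 9388/26597 -2814/26597]
step 0: x' = x̄ + K·y = [8982/26597, 58055/26597, 54407/26597]
step 0: P' = (I − K·H)·P̄ = [57821/26597 118045/26597 24773/26597; 118045/26597 331546/26597 96855/26597; 24773/26597 96855/26597 43549/26597]
step 1: x̄ = F·x = [110776/26597, 148905/26597, -112462/26597]
step 1: P̄ = F·P·Fᵀ + Q = [1951818/26597 681142/26597 -1001981/26597; 681142/26597 560470/26597 -450170/26597; -1001981/26597 -450170/26597 728387/26597]
step 1: y = z − H·x̄ = [249835/26597, -356062/26597]
step 1: S = H·P̄·Hᵀ + R = [4737361/26597 1407669/26597; 1407669/26597 5662791/26597]
step 1: K = P̄·Hᵀ·S⁻¹ = [-91697203/155688945 -54283564/467066835; -43920364/155688945 68056868/467066835; 12420829/31137789 -10575179/93413367]
step 1: x' = x̄ + K·y = [88002329/467066835, 466127387/467066835, 96606337/93413367]
step 1: P' = (I − K·H)·P̄ = [689256463/467066835 1133927434/467066835 27814649/93413367; 1133927434/467066835 3142612762/467066835 174081050/93413367; 27814649/93413367 174081050/93413367 102339623/93413367]

step 0: x' = [8982/26597, 58055/26597, 54407/26597], P' = [57821/26597 118045/26597 24773/26597; 118045/26597 331546/26597 96855/26597; 24773/26597 96855/26597 43549/26597]
step 1: x' = [88002329/467066835, 466127387/467066835, 96606337/93413367], P' = [689256463/467066835 1133927434/467066835 27814649/93413367; 1133927434/467066835 3142612762/467066835 174081050/93413367; 27814649/93413367 174081050/93413367 102339623/93413367]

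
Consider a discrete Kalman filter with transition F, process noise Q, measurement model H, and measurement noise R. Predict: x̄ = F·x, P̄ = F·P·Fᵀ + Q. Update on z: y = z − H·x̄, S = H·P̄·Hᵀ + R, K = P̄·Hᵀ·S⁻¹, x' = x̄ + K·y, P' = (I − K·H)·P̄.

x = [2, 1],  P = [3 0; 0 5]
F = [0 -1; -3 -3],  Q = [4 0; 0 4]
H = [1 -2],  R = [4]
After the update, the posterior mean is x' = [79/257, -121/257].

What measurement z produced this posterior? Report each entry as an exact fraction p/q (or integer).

x̄ = F·x = [-1, -9]
P̄ = F·P·Fᵀ + Q = [9 15; 15 76]
S = H·P̄·Hᵀ + R = [257]
K = P̄·Hᵀ·S⁻¹ = [-21/257; -137/257]
x' − x̄ = [336/257, 2192/257] = K·y
y = (KᵀK)⁻¹·Kᵀ·(x' − x̄) = [-16]
z = y + H·x̄ = [-16] + [17] = [1]

z = [1]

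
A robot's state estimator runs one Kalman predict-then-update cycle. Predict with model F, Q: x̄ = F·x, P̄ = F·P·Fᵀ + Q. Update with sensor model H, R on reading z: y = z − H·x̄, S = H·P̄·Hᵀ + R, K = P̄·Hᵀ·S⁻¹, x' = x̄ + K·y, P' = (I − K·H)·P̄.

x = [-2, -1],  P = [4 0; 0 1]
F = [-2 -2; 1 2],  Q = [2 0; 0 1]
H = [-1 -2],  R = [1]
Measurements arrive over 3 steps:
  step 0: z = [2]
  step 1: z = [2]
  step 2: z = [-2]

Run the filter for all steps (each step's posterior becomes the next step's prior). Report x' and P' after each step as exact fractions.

step 0: x̄ = F·x = [6, -4]
step 0: P̄ = F·P·Fᵀ + Q = [22 -12; -12 9]
step 0: y = z − H·x̄ = [0]
step 0: S = H·P̄·Hᵀ + R = [11]
step 0: K = P̄·Hᵀ·S⁻¹ = [2/11; -6/11]
step 0: x' = x̄ + K·y = [6, -4]
step 0: P' = (I − K·H)·P̄ = [238/11 -120/11; -120/11 63/11]
step 1: x̄ = F·x = [-4, -2]
step 1: P̄ = F·P·Fᵀ + Q = [266/11 -8/11; -8/11 21/11]
step 1: y = z − H·x̄ = [-6]
step 1: S = H·P̄·Hᵀ + R = [329/11]
step 1: K = P̄·Hᵀ·S⁻¹ = [-250/329; -34/329]
step 1: x' = x̄ + K·y = [184/329, -454/329]
step 1: P' = (I − K·H)·P̄ = [2274/329 -1012/329; -1012/329 523/329]
step 2: x̄ = F·x = [540/329, -724/329]
step 2: P̄ = F·P·Fᵀ + Q = [3750/329 -568/329; -568/329 647/329]
step 2: y = z − H·x̄ = [-1566/329]
step 2: S = H·P̄·Hᵀ + R = [4395/329]
step 2: K = P̄·Hᵀ·S⁻¹ = [-2614/4395; -242/1465]
step 2: x' = x̄ + K·y = [6552/1465, -2072/1465]
step 2: P' = (I − K·H)·P̄ = [29326/4395 -4452/1465; -4452/1465 2347/1465]

step 0: x' = [6, -4], P' = [238/11 -120/11; -120/11 63/11]
step 1: x' = [184/329, -454/329], P' = [2274/329 -1012/329; -1012/329 523/329]
step 2: x' = [6552/1465, -2072/1465], P' = [29326/4395 -4452/1465; -4452/1465 2347/1465]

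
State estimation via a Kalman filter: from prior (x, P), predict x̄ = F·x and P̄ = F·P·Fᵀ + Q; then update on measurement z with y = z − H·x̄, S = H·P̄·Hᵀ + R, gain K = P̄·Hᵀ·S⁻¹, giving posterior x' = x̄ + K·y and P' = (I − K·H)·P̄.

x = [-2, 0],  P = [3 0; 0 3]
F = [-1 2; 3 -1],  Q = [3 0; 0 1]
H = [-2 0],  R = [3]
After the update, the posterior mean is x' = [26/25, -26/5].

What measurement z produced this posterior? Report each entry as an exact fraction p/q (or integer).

x̄ = F·x = [2, -6]
P̄ = F·P·Fᵀ + Q = [18 -15; -15 31]
S = H·P̄·Hᵀ + R = [75]
K = P̄·Hᵀ·S⁻¹ = [-12/25; 2/5]
x' − x̄ = [-24/25, 4/5] = K·y
y = (KᵀK)⁻¹·Kᵀ·(x' − x̄) = [2]
z = y + H·x̄ = [2] + [-4] = [-2]

z = [-2]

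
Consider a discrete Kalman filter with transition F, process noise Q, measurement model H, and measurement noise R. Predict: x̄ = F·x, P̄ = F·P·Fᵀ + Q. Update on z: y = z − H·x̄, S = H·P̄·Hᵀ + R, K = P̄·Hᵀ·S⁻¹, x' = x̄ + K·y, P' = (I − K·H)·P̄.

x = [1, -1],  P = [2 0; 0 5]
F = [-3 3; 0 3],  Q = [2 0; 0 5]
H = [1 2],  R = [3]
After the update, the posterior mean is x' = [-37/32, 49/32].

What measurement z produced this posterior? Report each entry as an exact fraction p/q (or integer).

z = [2]

x̄ = F·x = [-6, -3]
P̄ = F·P·Fᵀ + Q = [65 45; 45 50]
S = H·P̄·Hᵀ + R = [448]
K = P̄·Hᵀ·S⁻¹ = [155/448; 145/448]
x' − x̄ = [155/32, 145/32] = K·y
y = (KᵀK)⁻¹·Kᵀ·(x' − x̄) = [14]
z = y + H·x̄ = [14] + [-12] = [2]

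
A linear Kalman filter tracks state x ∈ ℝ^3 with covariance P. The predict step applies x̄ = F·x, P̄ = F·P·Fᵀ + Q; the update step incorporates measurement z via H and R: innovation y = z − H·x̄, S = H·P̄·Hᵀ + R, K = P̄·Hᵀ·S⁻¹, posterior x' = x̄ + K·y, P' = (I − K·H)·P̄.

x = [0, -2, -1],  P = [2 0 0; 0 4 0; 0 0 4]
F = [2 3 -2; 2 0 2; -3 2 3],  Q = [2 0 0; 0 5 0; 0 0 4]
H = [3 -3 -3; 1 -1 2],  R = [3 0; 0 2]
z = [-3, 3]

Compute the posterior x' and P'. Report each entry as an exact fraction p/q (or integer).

x̄ = F·x = [-4, -2, -7]
P̄ = F·P·Fᵀ + Q = [62 -8 -12; -8 29 12; -12 12 74]
y = z − H·x̄ = [-18, 19]
S = H·P̄·Hᵀ + R = [2064 -195; -195 309]
K = P̄·Hᵀ·S⁻¹ = [28328/199917 47638/199917; -15986/199917 -18499/199917; -22222/199917 66202/199917]
x' = x̄ + K·y = [-404450/199917, -463567/199917, 258415/199917]
P' = (I − K·H)·P̄ = [3234818/199917 3184174/199917 22316/199917; 3184174/199917 3207164/199917 -7004/199917; 22316/199917 -7004/199917 51542/199917]

x' = [-404450/199917, -463567/199917, 258415/199917]
P' = [3234818/199917 3184174/199917 22316/199917; 3184174/199917 3207164/199917 -7004/199917; 22316/199917 -7004/199917 51542/199917]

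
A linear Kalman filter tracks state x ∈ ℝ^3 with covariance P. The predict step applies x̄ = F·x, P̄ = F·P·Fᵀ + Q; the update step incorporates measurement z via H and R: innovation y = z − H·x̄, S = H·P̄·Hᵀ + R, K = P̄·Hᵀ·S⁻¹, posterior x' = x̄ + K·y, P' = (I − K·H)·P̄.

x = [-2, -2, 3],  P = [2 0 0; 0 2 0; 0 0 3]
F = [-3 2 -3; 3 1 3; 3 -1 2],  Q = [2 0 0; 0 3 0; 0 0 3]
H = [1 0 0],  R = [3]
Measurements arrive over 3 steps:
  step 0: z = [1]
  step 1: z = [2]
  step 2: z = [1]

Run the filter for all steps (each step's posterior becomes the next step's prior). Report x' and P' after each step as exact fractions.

step 0: x̄ = F·x = [-7, 1, 2]
step 0: P̄ = F·P·Fᵀ + Q = [55 -41 -40; -41 50 34; -40 34 35]
step 0: y = z − H·x̄ = [8]
step 0: S = H·P̄·Hᵀ + R = [58]
step 0: K = P̄·Hᵀ·S⁻¹ = [55/58; -41/58; -20/29]
step 0: x' = x̄ + K·y = [17/29, -135/29, -102/29]
step 0: P' = (I − K·H)·P̄ = [165/58 -123/58 -60/29; -123/58 1219/58 166/29; -60/29 166/29 215/29]
step 1: x̄ = F·x = [-15/29, -390/29, -18/29]
step 1: P̄ = F·P·Fᵀ + Q = [5679/58 -65/29 -1743/29; -65/29 2921/29 357/29; -1743/29 357/29 1284/29]
step 1: y = z − H·x̄ = [73/29]
step 1: S = H·P̄·Hᵀ + R = [5853/58]
step 1: K = P̄·Hᵀ·S⁻¹ = [1893/1951; -130/5853; -1162/1951]
step 1: x' = x̄ + K·y = [3756/1951, -79040/5853, -4136/1951]
step 1: P' = (I − K·H)·P̄ = [5679/1951 -130/1951 -3486/1951; -130/1951 589247/5853 21413/1951; -3486/1951 21413/1951 16542/1951]
step 2: x̄ = F·x = [-154660/5853, -82460/5853, 88028/5853]
step 2: P̄ = F·P·Fᵀ + Q = [2014229/5853 958318/5853 -1026550/5853; 958318/5853 1401623/5853 -359267/5853; -1026550/5853 -359267/5853 578531/5853]
step 2: y = z − H·x̄ = [160513/5853]
step 2: S = H·P̄·Hᵀ + R = [2031788/5853]
step 2: K = P̄·Hᵀ·S⁻¹ = [2014229/2031788; 479159/1015894; -513275/1015894]
step 2: x' = x̄ + K·y = [1550249/2031788, -1171941/1015894, 1202769/1015894]
step 2: P' = (I − K·H)·P̄ = [6042687/2031788 1437477/1015894 -1539825/1015894; 1437477/1015894 82411900/507947 10840892/507947; -1539825/1015894 10840892/507947 5195944/507947]

step 0: x' = [17/29, -135/29, -102/29], P' = [165/58 -123/58 -60/29; -123/58 1219/58 166/29; -60/29 166/29 215/29]
step 1: x' = [3756/1951, -79040/5853, -4136/1951], P' = [5679/1951 -130/1951 -3486/1951; -130/1951 589247/5853 21413/1951; -3486/1951 21413/1951 16542/1951]
step 2: x' = [1550249/2031788, -1171941/1015894, 1202769/1015894], P' = [6042687/2031788 1437477/1015894 -1539825/1015894; 1437477/1015894 82411900/507947 10840892/507947; -1539825/1015894 10840892/507947 5195944/507947]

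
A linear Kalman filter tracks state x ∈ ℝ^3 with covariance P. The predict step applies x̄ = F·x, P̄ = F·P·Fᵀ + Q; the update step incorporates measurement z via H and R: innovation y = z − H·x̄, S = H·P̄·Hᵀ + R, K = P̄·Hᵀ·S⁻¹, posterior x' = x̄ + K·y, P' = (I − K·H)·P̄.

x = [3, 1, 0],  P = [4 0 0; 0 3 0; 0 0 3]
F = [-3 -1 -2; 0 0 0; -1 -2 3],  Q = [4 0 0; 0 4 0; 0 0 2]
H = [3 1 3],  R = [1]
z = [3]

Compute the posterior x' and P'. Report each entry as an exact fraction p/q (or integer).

x' = [-226/181, 192/905, 391/181]
P' = [4510/181 -132/181 -4455/181; -132/181 3604/905 -108/181; -4455/181 -108/181 4500/181]

x̄ = F·x = [-10, 0, -5]
P̄ = F·P·Fᵀ + Q = [55 0 0; 0 4 0; 0 0 45]
y = z − H·x̄ = [48]
S = H·P̄·Hᵀ + R = [905]
K = P̄·Hᵀ·S⁻¹ = [33/181; 4/905; 27/181]
x' = x̄ + K·y = [-226/181, 192/905, 391/181]
P' = (I − K·H)·P̄ = [4510/181 -132/181 -4455/181; -132/181 3604/905 -108/181; -4455/181 -108/181 4500/181]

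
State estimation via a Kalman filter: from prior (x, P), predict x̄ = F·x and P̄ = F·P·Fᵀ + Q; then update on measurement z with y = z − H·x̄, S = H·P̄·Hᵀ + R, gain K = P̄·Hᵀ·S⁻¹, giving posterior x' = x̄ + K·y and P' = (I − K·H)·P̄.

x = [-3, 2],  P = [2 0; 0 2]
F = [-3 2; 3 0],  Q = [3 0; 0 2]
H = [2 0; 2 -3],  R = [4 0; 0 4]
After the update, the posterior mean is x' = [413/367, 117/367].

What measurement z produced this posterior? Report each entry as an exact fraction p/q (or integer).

z = [2, 1]

x̄ = F·x = [13, -9]
P̄ = F·P·Fᵀ + Q = [29 -18; -18 20]
S = H·P̄·Hᵀ + R = [120 224; 224 516]
K = P̄·Hᵀ·S⁻¹ = [605/1468 14/367; 183/734 -108/367]
x' − x̄ = [-4358/367, 3420/367] = K·y
y = (KᵀK)⁻¹·Kᵀ·(x' − x̄) = [-24, -52]
z = y + H·x̄ = [-24, -52] + [26, 53] = [2, 1]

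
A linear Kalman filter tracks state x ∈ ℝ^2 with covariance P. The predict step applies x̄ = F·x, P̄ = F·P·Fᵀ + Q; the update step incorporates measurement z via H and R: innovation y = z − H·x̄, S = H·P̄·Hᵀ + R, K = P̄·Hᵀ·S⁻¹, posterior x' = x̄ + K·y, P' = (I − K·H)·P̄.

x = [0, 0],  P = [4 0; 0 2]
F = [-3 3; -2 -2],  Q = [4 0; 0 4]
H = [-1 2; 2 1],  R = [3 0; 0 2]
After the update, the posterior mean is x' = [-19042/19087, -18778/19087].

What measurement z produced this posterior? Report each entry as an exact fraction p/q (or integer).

x̄ = F·x = [0, 0]
P̄ = F·P·Fᵀ + Q = [58 12; 12 28]
S = H·P̄·Hᵀ + R = [125 -24; -24 310]
K = P̄·Hᵀ·S⁻¹ = [-3734/19087 7592/19087; 7444/19087 3778/19087]
x' − x̄ = [-19042/19087, -18778/19087] = K·y
y = (KᵀK)⁻¹·Kᵀ·(x' − x̄) = [-1, -3]
z = y + H·x̄ = [-1, -3] + [0, 0] = [-1, -3]

z = [-1, -3]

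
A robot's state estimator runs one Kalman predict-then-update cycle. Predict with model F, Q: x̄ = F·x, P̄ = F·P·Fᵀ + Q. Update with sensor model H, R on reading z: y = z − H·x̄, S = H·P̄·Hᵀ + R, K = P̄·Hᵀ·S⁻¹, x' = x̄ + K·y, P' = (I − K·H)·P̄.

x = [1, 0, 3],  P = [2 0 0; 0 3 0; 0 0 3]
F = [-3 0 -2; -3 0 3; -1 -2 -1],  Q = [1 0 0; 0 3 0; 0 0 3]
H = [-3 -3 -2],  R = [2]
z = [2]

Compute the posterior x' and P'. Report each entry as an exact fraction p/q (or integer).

x̄ = F·x = [-9, 6, -4]
P̄ = F·P·Fᵀ + Q = [31 0 12; 0 48 -3; 12 -3 20]
y = z − H·x̄ = [-15]
S = H·P̄·Hᵀ + R = [901]
K = P̄·Hᵀ·S⁻¹ = [-117/901; -138/901; -67/901]
x' = x̄ + K·y = [-6354/901, 7476/901, -2599/901]
P' = (I − K·H)·P̄ = [14242/901 -16146/901 2973/901; -16146/901 24204/901 -11949/901; 2973/901 -11949/901 13531/901]

x' = [-6354/901, 7476/901, -2599/901]
P' = [14242/901 -16146/901 2973/901; -16146/901 24204/901 -11949/901; 2973/901 -11949/901 13531/901]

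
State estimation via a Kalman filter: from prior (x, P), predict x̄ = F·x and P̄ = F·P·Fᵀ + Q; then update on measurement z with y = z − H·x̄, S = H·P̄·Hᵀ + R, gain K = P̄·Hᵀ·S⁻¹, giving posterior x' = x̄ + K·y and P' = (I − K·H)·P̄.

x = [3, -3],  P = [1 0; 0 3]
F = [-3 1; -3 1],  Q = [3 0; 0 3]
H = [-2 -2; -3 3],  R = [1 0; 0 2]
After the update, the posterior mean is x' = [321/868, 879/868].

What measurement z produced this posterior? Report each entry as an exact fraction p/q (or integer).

x̄ = F·x = [-12, -12]
P̄ = F·P·Fᵀ + Q = [15 12; 12 15]
S = H·P̄·Hᵀ + R = [217 0; 0 56]
K = P̄·Hᵀ·S⁻¹ = [-54/217 -9/56; -54/217 9/56]
x' − x̄ = [10737/868, 11295/868] = K·y
y = (KᵀK)⁻¹·Kᵀ·(x' − x̄) = [-51, 2]
z = y + H·x̄ = [-51, 2] + [48, 0] = [-3, 2]

z = [-3, 2]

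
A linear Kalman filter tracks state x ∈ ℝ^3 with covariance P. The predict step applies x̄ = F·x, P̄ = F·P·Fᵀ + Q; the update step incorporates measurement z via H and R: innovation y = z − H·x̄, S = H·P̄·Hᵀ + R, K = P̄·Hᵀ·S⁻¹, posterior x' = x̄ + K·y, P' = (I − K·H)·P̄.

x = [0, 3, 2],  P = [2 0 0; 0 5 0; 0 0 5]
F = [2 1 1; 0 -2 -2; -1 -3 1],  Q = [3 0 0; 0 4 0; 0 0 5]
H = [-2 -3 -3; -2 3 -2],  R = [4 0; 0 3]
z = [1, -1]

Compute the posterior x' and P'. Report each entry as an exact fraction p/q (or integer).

x̄ = F·x = [5, -10, -7]
P̄ = F·P·Fᵀ + Q = [21 -20 -14; -20 44 20; -14 20 57]
y = z − H·x̄ = [-40, 25]
S = H·P̄·Hᵀ + R = [949 -170; -170 599]
K = P̄·Hᵀ·S⁻¹ = [23360/539551 -60026/539551; -1024/8053 1484/8053; -126017/539551 -59184/539551]
x' = x̄ + K·y = [262705/539551, -2470/8053, -215777/539551]
P' = (I − K·H)·P̄ = [5487047/539551 10196/8053 -4372310/539551; 10196/8053 2796/8053 -8228/8053; -4372310/539551 -8228/8053 3634172/539551]

x' = [262705/539551, -2470/8053, -215777/539551]
P' = [5487047/539551 10196/8053 -4372310/539551; 10196/8053 2796/8053 -8228/8053; -4372310/539551 -8228/8053 3634172/539551]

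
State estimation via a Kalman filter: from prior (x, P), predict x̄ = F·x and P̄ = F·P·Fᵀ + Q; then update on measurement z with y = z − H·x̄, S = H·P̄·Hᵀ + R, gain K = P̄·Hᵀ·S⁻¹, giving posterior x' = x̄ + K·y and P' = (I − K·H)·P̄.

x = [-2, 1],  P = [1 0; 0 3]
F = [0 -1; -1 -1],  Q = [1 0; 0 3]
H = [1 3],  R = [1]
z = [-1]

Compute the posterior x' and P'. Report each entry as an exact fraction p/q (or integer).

x̄ = F·x = [-1, 1]
P̄ = F·P·Fᵀ + Q = [4 3; 3 7]
y = z − H·x̄ = [-3]
S = H·P̄·Hᵀ + R = [86]
K = P̄·Hᵀ·S⁻¹ = [13/86; 12/43]
x' = x̄ + K·y = [-125/86, 7/43]
P' = (I − K·H)·P̄ = [175/86 -27/43; -27/43 13/43]

x' = [-125/86, 7/43]
P' = [175/86 -27/43; -27/43 13/43]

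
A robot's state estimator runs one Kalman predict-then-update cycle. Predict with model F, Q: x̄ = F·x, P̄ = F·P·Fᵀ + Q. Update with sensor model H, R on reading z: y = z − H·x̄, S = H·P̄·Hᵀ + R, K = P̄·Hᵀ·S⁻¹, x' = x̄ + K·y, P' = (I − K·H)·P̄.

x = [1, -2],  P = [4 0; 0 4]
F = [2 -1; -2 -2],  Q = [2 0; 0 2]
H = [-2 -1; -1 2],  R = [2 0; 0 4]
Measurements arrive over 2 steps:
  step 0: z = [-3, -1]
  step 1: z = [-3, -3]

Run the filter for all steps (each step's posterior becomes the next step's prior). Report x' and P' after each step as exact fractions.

step 0: x̄ = F·x = [4, 2]
step 0: P̄ = F·P·Fᵀ + Q = [22 -8; -8 34]
step 0: y = z − H·x̄ = [7, -1]
step 0: S = H·P̄·Hᵀ + R = [92 0; 0 194]
step 0: K = P̄·Hᵀ·S⁻¹ = [-9/23 -19/97; -9/46 38/97]
step 0: x' = x̄ + K·y = [3250/2231, 1065/4462]
step 0: P' = (I − K·H)·P̄ = [1048/2231 -350/2231; -350/2231 1573/2231]
step 1: x̄ = F·x = [11935/4462, -7565/2231]
step 1: P̄ = F·P·Fᵀ + Q = [11627/2231 -346/2231; -346/2231 12146/2231]
step 1: y = z − H·x̄ = [-101/97, 297/46]
step 1: S = H·P̄·Hᵀ + R = [2684/97 0; 0 727/23]
step 1: K = P̄·Hᵀ·S⁻¹ = [-249/671 -127/727; -249/1342 254/727]
step 1: x' = x̄ + K·y = [943100/487817, -918925/975634]
step 1: P' = (I − K·H)·P̄ = [212992/487817 -63938/487817; -63938/487817 308899/487817]

step 0: x' = [3250/2231, 1065/4462], P' = [1048/2231 -350/2231; -350/2231 1573/2231]
step 1: x' = [943100/487817, -918925/975634], P' = [212992/487817 -63938/487817; -63938/487817 308899/487817]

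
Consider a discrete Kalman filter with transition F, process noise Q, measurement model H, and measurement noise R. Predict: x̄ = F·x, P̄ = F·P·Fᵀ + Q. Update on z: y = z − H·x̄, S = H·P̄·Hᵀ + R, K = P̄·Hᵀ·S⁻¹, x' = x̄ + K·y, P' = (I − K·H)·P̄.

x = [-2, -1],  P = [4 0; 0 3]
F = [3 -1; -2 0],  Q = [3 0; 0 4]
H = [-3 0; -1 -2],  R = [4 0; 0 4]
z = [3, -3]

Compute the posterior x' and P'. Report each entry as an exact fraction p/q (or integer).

x̄ = F·x = [-5, 4]
P̄ = F·P·Fᵀ + Q = [42 -24; -24 20]
y = z − H·x̄ = [-12, 0]
S = H·P̄·Hᵀ + R = [382 -18; -18 30]
K = P̄·Hᵀ·S⁻¹ = [-153/464 1/464; 39/232 -301/696]
x' = x̄ + K·y = [-121/116, 115/58]
P' = (I − K·H)·P̄ = [51/116 -13/58; -13/58 85/87]

x' = [-121/116, 115/58]
P' = [51/116 -13/58; -13/58 85/87]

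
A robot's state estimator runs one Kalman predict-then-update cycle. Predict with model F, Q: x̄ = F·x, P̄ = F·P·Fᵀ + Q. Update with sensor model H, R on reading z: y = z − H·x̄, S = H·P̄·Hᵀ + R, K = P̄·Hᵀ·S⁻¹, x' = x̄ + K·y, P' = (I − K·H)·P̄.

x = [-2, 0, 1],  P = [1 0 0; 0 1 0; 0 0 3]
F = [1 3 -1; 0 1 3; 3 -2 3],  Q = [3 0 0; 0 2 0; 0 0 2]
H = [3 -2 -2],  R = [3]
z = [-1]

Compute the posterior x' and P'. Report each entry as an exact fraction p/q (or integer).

x̄ = F·x = [-3, 3, -3]
P̄ = F·P·Fᵀ + Q = [16 -6 -12; -6 30 25; -12 25 42]
y = z − H·x̄ = [8]
S = H·P̄·Hᵀ + R = [851]
K = P̄·Hᵀ·S⁻¹ = [84/851; -128/851; -170/851]
x' = x̄ + K·y = [-1881/851, 1529/851, -3913/851]
P' = (I − K·H)·P̄ = [6560/851 5646/851 4068/851; 5646/851 9146/851 -485/851; 4068/851 -485/851 6842/851]

x' = [-1881/851, 1529/851, -3913/851]
P' = [6560/851 5646/851 4068/851; 5646/851 9146/851 -485/851; 4068/851 -485/851 6842/851]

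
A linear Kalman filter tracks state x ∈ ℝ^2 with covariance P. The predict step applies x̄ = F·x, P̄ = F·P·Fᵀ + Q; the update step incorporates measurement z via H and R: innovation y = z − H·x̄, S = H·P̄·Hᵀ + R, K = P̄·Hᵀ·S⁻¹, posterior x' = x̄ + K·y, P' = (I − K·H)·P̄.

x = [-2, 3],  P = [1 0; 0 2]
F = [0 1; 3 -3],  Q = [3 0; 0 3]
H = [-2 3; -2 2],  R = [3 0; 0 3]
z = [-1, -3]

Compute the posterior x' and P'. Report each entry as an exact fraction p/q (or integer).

x' = [13/141, -103/141]
P' = [499/235 374/235; 374/235 334/235]

x̄ = F·x = [3, -15]
P̄ = F·P·Fᵀ + Q = [5 -6; -6 30]
y = z − H·x̄ = [50, 33]
S = H·P̄·Hᵀ + R = [365 260; 260 191]
K = P̄·Hᵀ·S⁻¹ = [124/705 -50/141; 254/705 -16/141]
x' = x̄ + K·y = [13/141, -103/141]
P' = (I − K·H)·P̄ = [499/235 374/235; 374/235 334/235]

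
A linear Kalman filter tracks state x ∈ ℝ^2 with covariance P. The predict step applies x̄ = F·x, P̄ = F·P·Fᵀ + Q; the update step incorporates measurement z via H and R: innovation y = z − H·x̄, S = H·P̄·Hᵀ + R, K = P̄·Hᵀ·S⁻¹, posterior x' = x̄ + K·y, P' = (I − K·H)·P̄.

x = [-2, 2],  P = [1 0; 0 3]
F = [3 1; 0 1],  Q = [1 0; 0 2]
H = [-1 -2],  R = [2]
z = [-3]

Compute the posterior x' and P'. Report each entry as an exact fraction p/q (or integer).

x̄ = F·x = [-4, 2]
P̄ = F·P·Fᵀ + Q = [13 3; 3 5]
y = z − H·x̄ = [-3]
S = H·P̄·Hᵀ + R = [47]
K = P̄·Hᵀ·S⁻¹ = [-19/47; -13/47]
x' = x̄ + K·y = [-131/47, 133/47]
P' = (I − K·H)·P̄ = [250/47 -106/47; -106/47 66/47]

x' = [-131/47, 133/47]
P' = [250/47 -106/47; -106/47 66/47]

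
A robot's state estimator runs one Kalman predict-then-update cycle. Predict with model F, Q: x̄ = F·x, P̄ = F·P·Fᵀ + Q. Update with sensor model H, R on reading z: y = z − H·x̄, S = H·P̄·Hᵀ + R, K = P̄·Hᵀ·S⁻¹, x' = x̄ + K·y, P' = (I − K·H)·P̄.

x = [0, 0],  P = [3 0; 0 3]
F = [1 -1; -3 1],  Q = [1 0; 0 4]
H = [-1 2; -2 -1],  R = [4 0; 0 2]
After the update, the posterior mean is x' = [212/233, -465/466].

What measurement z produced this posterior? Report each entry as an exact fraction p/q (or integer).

x̄ = F·x = [0, 0]
P̄ = F·P·Fᵀ + Q = [7 -12; -12 34]
S = H·P̄·Hᵀ + R = [195 -18; -18 16]
K = P̄·Hᵀ·S⁻¹ = [-133/699 -79/233; 275/699 -85/466]
x' − x̄ = [212/233, -465/466] = K·y
y = (KᵀK)⁻¹·Kᵀ·(x' − x̄) = [-3, -1]
z = y + H·x̄ = [-3, -1] + [0, 0] = [-3, -1]

z = [-3, -1]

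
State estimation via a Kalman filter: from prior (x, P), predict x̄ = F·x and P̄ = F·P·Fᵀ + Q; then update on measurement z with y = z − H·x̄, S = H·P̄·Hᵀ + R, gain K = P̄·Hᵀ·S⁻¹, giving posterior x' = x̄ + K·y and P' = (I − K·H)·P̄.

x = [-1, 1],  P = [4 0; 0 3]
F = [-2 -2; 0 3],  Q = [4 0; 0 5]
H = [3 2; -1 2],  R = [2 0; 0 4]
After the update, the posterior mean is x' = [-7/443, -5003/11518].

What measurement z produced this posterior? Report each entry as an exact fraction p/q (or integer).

x̄ = F·x = [0, 3]
P̄ = F·P·Fᵀ + Q = [32 -18; -18 32]
S = H·P̄·Hᵀ + R = [202 -40; -40 236]
K = P̄·Hᵀ·S⁻¹ = [110/443 -109/443; 705/5759 4241/11518]
x' − x̄ = [-7/443, -39557/11518] = K·y
y = (KᵀK)⁻¹·Kᵀ·(x' − x̄) = [-7, -7]
z = y + H·x̄ = [-7, -7] + [6, 6] = [-1, -1]

z = [-1, -1]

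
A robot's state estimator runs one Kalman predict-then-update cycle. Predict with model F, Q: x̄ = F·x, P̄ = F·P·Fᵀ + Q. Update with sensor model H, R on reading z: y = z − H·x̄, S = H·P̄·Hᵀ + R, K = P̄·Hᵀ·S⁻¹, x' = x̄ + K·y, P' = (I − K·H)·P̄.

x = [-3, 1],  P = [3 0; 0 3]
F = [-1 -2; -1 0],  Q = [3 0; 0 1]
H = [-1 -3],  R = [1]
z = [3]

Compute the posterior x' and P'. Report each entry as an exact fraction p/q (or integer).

x̄ = F·x = [1, 3]
P̄ = F·P·Fᵀ + Q = [18 3; 3 4]
y = z − H·x̄ = [13]
S = H·P̄·Hᵀ + R = [73]
K = P̄·Hᵀ·S⁻¹ = [-27/73; -15/73]
x' = x̄ + K·y = [-278/73, 24/73]
P' = (I − K·H)·P̄ = [585/73 -186/73; -186/73 67/73]

x' = [-278/73, 24/73]
P' = [585/73 -186/73; -186/73 67/73]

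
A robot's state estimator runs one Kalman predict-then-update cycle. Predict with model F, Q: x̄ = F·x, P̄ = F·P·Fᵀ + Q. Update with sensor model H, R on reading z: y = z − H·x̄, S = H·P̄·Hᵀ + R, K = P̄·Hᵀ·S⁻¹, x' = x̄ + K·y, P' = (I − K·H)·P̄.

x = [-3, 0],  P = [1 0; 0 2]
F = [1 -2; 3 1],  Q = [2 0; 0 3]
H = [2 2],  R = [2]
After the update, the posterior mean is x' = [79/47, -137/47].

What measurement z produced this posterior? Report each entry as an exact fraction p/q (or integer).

x̄ = F·x = [-3, -9]
P̄ = F·P·Fᵀ + Q = [11 -1; -1 14]
S = H·P̄·Hᵀ + R = [94]
K = P̄·Hᵀ·S⁻¹ = [10/47; 13/47]
x' − x̄ = [220/47, 286/47] = K·y
y = (KᵀK)⁻¹·Kᵀ·(x' − x̄) = [22]
z = y + H·x̄ = [22] + [-24] = [-2]

z = [-2]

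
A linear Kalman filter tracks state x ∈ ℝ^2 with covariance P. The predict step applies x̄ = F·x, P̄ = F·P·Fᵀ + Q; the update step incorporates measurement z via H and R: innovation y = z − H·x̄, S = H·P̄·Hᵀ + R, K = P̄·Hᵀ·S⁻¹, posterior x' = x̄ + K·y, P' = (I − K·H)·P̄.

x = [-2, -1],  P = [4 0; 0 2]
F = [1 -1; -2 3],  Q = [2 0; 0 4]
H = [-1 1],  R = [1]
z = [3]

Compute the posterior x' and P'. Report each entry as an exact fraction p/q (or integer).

x̄ = F·x = [-1, 1]
P̄ = F·P·Fᵀ + Q = [8 -14; -14 38]
y = z − H·x̄ = [1]
S = H·P̄·Hᵀ + R = [75]
K = P̄·Hᵀ·S⁻¹ = [-22/75; 52/75]
x' = x̄ + K·y = [-97/75, 127/75]
P' = (I − K·H)·P̄ = [116/75 94/75; 94/75 146/75]

x' = [-97/75, 127/75]
P' = [116/75 94/75; 94/75 146/75]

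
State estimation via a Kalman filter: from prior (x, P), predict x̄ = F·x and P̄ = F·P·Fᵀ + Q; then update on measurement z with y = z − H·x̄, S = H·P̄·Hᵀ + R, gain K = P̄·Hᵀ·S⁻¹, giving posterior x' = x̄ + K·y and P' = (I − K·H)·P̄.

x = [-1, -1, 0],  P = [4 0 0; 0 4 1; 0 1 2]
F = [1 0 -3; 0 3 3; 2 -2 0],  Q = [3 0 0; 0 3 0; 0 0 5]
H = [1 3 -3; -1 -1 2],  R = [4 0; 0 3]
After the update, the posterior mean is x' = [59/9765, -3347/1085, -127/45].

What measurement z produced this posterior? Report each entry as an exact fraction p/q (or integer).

z = [-1, -3]

x̄ = F·x = [-1, -3, 0]
P̄ = F·P·Fᵀ + Q = [25 -27 14; -27 75 -30; 14 -30 37]
S = H·P̄·Hᵀ + R = [1331 -564; -564 261]
K = P̄·Hᵀ·S⁻¹ = [-962/3255 -5114/9765; 528/1085 692/1085; 1/15 22/45]
x' − x̄ = [9824/9765, -92/1085, -127/45] = K·y
y = (KᵀK)⁻¹·Kᵀ·(x' − x̄) = [9, -7]
z = y + H·x̄ = [9, -7] + [-10, 4] = [-1, -3]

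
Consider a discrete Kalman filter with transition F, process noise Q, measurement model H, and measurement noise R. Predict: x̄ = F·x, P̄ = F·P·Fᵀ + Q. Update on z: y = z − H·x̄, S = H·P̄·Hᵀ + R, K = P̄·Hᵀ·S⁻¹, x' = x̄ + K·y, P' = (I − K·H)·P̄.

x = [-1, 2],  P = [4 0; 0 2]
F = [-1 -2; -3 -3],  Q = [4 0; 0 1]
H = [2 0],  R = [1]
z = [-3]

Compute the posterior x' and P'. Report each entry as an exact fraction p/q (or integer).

x̄ = F·x = [-3, -3]
P̄ = F·P·Fᵀ + Q = [16 24; 24 55]
y = z − H·x̄ = [3]
S = H·P̄·Hᵀ + R = [65]
K = P̄·Hᵀ·S⁻¹ = [32/65; 48/65]
x' = x̄ + K·y = [-99/65, -51/65]
P' = (I − K·H)·P̄ = [16/65 24/65; 24/65 1271/65]

x' = [-99/65, -51/65]
P' = [16/65 24/65; 24/65 1271/65]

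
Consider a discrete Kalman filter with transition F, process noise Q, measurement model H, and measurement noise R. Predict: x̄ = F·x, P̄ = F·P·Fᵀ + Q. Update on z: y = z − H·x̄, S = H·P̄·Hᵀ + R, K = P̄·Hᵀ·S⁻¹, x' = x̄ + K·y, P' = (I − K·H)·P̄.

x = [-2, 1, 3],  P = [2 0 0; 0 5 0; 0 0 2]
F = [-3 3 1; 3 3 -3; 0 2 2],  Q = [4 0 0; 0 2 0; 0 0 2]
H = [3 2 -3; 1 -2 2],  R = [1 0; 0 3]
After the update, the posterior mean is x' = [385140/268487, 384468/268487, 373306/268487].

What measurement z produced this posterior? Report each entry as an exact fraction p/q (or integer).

z = [3, 1]

x̄ = F·x = [12, -12, 8]
P̄ = F·P·Fᵀ + Q = [69 21 34; 21 83 18; 34 18 30]
S = H·P̄·Hᵀ + R = [648 -107; -107 432]
K = P̄·Hᵀ·S⁻¹ = [73669/268487 77289/268487; 63937/268487 -51907/268487; 26942/268487 42720/268487]
x' − x̄ = [-2836704/268487, 3606312/268487, -1774590/268487] = K·y
y = (KᵀK)⁻¹·Kᵀ·(x' − x̄) = [15, -51]
z = y + H·x̄ = [15, -51] + [-12, 52] = [3, 1]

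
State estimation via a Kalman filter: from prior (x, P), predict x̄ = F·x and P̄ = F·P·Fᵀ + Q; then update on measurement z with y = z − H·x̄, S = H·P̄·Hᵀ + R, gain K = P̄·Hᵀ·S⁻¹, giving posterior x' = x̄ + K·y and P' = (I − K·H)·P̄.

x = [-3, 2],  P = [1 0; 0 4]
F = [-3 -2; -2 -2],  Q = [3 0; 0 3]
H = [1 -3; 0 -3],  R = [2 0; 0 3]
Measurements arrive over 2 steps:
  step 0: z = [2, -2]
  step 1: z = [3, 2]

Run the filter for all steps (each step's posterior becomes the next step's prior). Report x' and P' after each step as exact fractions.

step 0: x' = [2845/723, 481/723], P' = [2456/723 524/723; 524/723 206/723]
step 1: x' = [-302759/583031, -563624/583031], P' = [2162095/583031 461465/583031; 461465/583031 173973/583031]

step 0: x̄ = F·x = [5, 2]
step 0: P̄ = F·P·Fᵀ + Q = [28 22; 22 23]
step 0: y = z − H·x̄ = [3, 4]
step 0: S = H·P̄·Hᵀ + R = [105 141; 141 210]
step 0: K = P̄·Hᵀ·S⁻¹ = [442/723 -524/723; -47/723 -206/723]
step 0: x' = x̄ + K·y = [2845/723, 481/723]
step 0: P' = (I − K·H)·P̄ = [2456/723 524/723; 524/723 206/723]
step 1: x̄ = F·x = [-9497/723, -6652/723]
step 1: P̄ = F·P·Fᵀ + Q = [31385/723 20800/723; 20800/723 17009/723]
step 1: y = z − H·x̄ = [-8290/723, -6170/241]
step 1: S = H·P̄·Hᵀ + R = [61112/723 30227/241; 30227/241 51750/241]
step 1: K = P̄·Hᵀ·S⁻¹ = [388850/583031 -461465/583031; -30227/583031 -173973/583031]
step 1: x' = x̄ + K·y = [-302759/583031, -563624/583031]
step 1: P' = (I − K·H)·P̄ = [2162095/583031 461465/583031; 461465/583031 173973/583031]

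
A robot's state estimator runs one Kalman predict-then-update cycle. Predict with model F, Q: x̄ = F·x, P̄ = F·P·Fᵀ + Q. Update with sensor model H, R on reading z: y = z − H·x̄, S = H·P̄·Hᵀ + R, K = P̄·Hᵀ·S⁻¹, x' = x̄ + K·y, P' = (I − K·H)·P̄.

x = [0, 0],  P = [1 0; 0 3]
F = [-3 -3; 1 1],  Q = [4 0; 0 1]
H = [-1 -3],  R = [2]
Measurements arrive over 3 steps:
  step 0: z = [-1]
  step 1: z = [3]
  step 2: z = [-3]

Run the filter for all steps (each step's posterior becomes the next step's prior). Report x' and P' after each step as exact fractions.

step 0: x̄ = F·x = [0, 0]
step 0: P̄ = F·P·Fᵀ + Q = [40 -12; -12 5]
step 0: y = z − H·x̄ = [-1]
step 0: S = H·P̄·Hᵀ + R = [15]
step 0: K = P̄·Hᵀ·S⁻¹ = [-4/15; -1/5]
step 0: x' = x̄ + K·y = [4/15, 1/5]
step 0: P' = (I − K·H)·P̄ = [584/15 -64/5; -64/5 22/5]
step 1: x̄ = F·x = [-7/5, 7/15]
step 1: P̄ = F·P·Fᵀ + Q = [818/5 -266/5; -266/5 281/15]
step 1: y = z − H·x̄ = [3]
step 1: S = H·P̄·Hᵀ + R = [15]
step 1: K = P̄·Hᵀ·S⁻¹ = [-4/15; -1/5]
step 1: x' = x̄ + K·y = [-11/5, -2/15]
step 1: P' = (I − K·H)·P̄ = [2438/15 -54; -54 272/15]
step 2: x̄ = F·x = [7, -7/3]
step 2: P̄ = F·P·Fᵀ + Q = [658 -218; -218 221/3]
step 2: y = z − H·x̄ = [-3]
step 2: S = H·P̄·Hᵀ + R = [15]
step 2: K = P̄·Hᵀ·S⁻¹ = [-4/15; -1/5]
step 2: x' = x̄ + K·y = [39/5, -26/15]
step 2: P' = (I − K·H)·P̄ = [9854/15 -1094/5; -1094/5 1096/15]

step 0: x' = [4/15, 1/5], P' = [584/15 -64/5; -64/5 22/5]
step 1: x' = [-11/5, -2/15], P' = [2438/15 -54; -54 272/15]
step 2: x' = [39/5, -26/15], P' = [9854/15 -1094/5; -1094/5 1096/15]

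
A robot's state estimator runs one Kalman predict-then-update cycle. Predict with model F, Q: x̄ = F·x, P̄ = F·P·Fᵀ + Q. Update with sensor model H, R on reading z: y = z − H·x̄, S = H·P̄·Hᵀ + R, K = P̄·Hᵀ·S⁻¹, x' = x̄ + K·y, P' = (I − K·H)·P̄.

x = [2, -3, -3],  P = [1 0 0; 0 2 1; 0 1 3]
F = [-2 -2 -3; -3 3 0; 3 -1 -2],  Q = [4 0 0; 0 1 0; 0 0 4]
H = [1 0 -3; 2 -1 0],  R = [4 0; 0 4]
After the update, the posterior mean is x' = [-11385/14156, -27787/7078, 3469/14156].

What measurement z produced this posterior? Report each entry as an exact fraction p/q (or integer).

x̄ = F·x = [11, -15, 15]
P̄ = F·P·Fᵀ + Q = [55 -15 23; -15 28 -21; 23 -21 31]
S = H·P̄·Hᵀ + R = [200 -76; -76 312]
K = P̄·Hᵀ·S⁻¹ = [1283/14156 1496/3539; 1321/7078 -497/3539; -4187/14156 505/3539]
x' − x̄ = [-167101/14156, 78383/7078, -208871/14156] = K·y
y = (KᵀK)⁻¹·Kᵀ·(x' − x̄) = [33, -35]
z = y + H·x̄ = [33, -35] + [-34, 37] = [-1, 2]

z = [-1, 2]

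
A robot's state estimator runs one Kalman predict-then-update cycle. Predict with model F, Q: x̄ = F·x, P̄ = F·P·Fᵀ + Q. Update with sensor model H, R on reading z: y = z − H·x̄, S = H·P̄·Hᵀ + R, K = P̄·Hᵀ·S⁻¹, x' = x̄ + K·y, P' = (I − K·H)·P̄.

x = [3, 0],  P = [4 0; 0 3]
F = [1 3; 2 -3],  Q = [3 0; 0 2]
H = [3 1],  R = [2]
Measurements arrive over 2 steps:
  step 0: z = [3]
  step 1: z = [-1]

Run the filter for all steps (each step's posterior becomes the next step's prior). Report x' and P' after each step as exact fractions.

step 0: x̄ = F·x = [3, 6]
step 0: P̄ = F·P·Fᵀ + Q = [34 -19; -19 45]
step 0: y = z − H·x̄ = [-12]
step 0: S = H·P̄·Hᵀ + R = [239]
step 0: K = P̄·Hᵀ·S⁻¹ = [83/239; -12/239]
step 0: x' = x̄ + K·y = [-279/239, 1578/239]
step 0: P' = (I − K·H)·P̄ = [1237/239 -3545/239; -3545/239 10611/239]
step 1: x̄ = F·x = [4455/239, -5292/239]
step 1: P̄ = F·P·Fᵀ + Q = [76183/239 -103660/239; -103660/239 143465/239]
step 1: y = z − H·x̄ = [-8312/239]
step 1: S = H·P̄·Hᵀ + R = [207630/239]
step 1: K = P̄·Hᵀ·S⁻¹ = [124889/207630; -33503/41526]
step 1: x' = x̄ + K·y = [-236581/103815, 122848/20763]
step 1: P' = (I − K·H)·P̄ = [923071/207630 -503887/41526; -503887/41526 1444655/41526]

step 0: x' = [-279/239, 1578/239], P' = [1237/239 -3545/239; -3545/239 10611/239]
step 1: x' = [-236581/103815, 122848/20763], P' = [923071/207630 -503887/41526; -503887/41526 1444655/41526]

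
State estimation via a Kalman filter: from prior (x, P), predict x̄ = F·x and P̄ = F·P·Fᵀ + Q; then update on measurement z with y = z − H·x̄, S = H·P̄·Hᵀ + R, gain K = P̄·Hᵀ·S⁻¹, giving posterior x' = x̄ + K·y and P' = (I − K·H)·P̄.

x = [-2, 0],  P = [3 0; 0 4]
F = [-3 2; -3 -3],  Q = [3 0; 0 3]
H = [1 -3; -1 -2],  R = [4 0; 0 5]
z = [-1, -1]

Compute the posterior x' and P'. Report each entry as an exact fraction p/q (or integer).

x' = [40142/80093, 36873/80093]
P' = [185567/80093 21249/80093; 21249/80093 28563/80093]

x̄ = F·x = [6, 6]
P̄ = F·P·Fᵀ + Q = [46 3; 3 66]
y = z − H·x̄ = [11, 17]
S = H·P̄·Hᵀ + R = [626 353; 353 327]
K = P̄·Hᵀ·S⁻¹ = [30455/80093 -45613/80093; -16110/80093 -15675/80093]
x' = x̄ + K·y = [40142/80093, 36873/80093]
P' = (I − K·H)·P̄ = [185567/80093 21249/80093; 21249/80093 28563/80093]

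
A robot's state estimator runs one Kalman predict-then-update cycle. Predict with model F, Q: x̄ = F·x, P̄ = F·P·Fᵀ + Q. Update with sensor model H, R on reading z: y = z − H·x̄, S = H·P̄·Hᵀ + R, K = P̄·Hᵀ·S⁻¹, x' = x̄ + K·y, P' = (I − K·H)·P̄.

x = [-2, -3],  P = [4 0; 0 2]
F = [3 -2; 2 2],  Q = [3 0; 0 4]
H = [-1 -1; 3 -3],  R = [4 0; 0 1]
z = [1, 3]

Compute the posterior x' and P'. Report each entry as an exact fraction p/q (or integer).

x' = [-243/1021, -1294/1021]
P' = [13136/13273 12388/13273; 12388/13273 39332/39819]

x̄ = F·x = [0, -10]
P̄ = F·P·Fᵀ + Q = [47 16; 16 28]
y = z − H·x̄ = [-9, -27]
S = H·P̄·Hᵀ + R = [111 -57; -57 388]
K = P̄·Hᵀ·S⁻¹ = [-6381/13273 2244/13273; -19124/39819 -2168/13273]
x' = x̄ + K·y = [-243/1021, -1294/1021]
P' = (I − K·H)·P̄ = [13136/13273 12388/13273; 12388/13273 39332/39819]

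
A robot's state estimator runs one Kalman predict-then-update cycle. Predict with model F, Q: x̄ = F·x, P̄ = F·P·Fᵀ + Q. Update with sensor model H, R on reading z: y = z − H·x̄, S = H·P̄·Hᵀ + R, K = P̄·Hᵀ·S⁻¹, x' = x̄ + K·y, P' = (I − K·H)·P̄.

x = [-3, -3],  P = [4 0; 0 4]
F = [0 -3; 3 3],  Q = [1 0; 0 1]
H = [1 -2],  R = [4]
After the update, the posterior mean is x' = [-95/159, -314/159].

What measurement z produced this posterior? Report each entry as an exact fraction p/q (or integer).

z = [3]

x̄ = F·x = [9, -18]
P̄ = F·P·Fᵀ + Q = [37 -36; -36 73]
S = H·P̄·Hᵀ + R = [477]
K = P̄·Hᵀ·S⁻¹ = [109/477; -182/477]
x' − x̄ = [-1526/159, 2548/159] = K·y
y = (KᵀK)⁻¹·Kᵀ·(x' − x̄) = [-42]
z = y + H·x̄ = [-42] + [45] = [3]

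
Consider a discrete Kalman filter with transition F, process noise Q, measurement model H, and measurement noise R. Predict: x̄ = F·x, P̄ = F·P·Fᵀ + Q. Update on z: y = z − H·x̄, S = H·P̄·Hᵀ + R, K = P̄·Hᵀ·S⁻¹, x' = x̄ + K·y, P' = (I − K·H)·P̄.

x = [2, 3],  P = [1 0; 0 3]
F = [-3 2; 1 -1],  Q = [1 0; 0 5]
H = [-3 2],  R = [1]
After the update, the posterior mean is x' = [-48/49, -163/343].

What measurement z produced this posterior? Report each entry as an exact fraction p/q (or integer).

x̄ = F·x = [0, -1]
P̄ = F·P·Fᵀ + Q = [22 -9; -9 9]
S = H·P̄·Hᵀ + R = [343]
K = P̄·Hᵀ·S⁻¹ = [-12/49; 45/343]
x' − x̄ = [-48/49, 180/343] = K·y
y = (KᵀK)⁻¹·Kᵀ·(x' − x̄) = [4]
z = y + H·x̄ = [4] + [-2] = [2]

z = [2]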